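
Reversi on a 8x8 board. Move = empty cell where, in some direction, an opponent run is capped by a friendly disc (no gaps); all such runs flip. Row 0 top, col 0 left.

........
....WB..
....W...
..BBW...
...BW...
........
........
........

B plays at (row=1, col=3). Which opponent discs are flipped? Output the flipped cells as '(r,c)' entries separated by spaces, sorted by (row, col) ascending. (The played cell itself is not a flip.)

Dir NW: first cell '.' (not opp) -> no flip
Dir N: first cell '.' (not opp) -> no flip
Dir NE: first cell '.' (not opp) -> no flip
Dir W: first cell '.' (not opp) -> no flip
Dir E: opp run (1,4) capped by B -> flip
Dir SW: first cell '.' (not opp) -> no flip
Dir S: first cell '.' (not opp) -> no flip
Dir SE: opp run (2,4), next='.' -> no flip

Answer: (1,4)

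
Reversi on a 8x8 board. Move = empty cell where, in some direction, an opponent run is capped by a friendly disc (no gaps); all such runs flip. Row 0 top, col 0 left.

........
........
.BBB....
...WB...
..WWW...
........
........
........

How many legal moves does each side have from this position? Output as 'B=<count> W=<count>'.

Answer: B=5 W=5

Derivation:
-- B to move --
(2,4): no bracket -> illegal
(3,1): no bracket -> illegal
(3,2): flips 1 -> legal
(3,5): no bracket -> illegal
(4,1): no bracket -> illegal
(4,5): no bracket -> illegal
(5,1): no bracket -> illegal
(5,2): flips 1 -> legal
(5,3): flips 2 -> legal
(5,4): flips 1 -> legal
(5,5): flips 2 -> legal
B mobility = 5
-- W to move --
(1,0): no bracket -> illegal
(1,1): flips 1 -> legal
(1,2): no bracket -> illegal
(1,3): flips 1 -> legal
(1,4): no bracket -> illegal
(2,0): no bracket -> illegal
(2,4): flips 1 -> legal
(2,5): flips 1 -> legal
(3,0): no bracket -> illegal
(3,1): no bracket -> illegal
(3,2): no bracket -> illegal
(3,5): flips 1 -> legal
(4,5): no bracket -> illegal
W mobility = 5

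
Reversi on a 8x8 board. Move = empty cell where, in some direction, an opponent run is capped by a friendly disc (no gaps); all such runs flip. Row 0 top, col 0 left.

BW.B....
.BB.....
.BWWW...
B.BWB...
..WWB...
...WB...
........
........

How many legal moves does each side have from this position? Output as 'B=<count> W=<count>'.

-- B to move --
(0,2): flips 1 -> legal
(1,0): no bracket -> illegal
(1,3): no bracket -> illegal
(1,4): flips 2 -> legal
(1,5): no bracket -> illegal
(2,5): flips 3 -> legal
(3,1): no bracket -> illegal
(3,5): no bracket -> illegal
(4,1): flips 2 -> legal
(5,1): no bracket -> illegal
(5,2): flips 3 -> legal
(6,2): flips 1 -> legal
(6,3): no bracket -> illegal
(6,4): no bracket -> illegal
B mobility = 6
-- W to move --
(0,2): flips 1 -> legal
(0,4): no bracket -> illegal
(1,0): flips 2 -> legal
(1,3): no bracket -> illegal
(1,4): no bracket -> illegal
(2,0): flips 1 -> legal
(2,5): flips 1 -> legal
(3,1): flips 3 -> legal
(3,5): flips 2 -> legal
(4,0): no bracket -> illegal
(4,1): flips 1 -> legal
(4,5): flips 2 -> legal
(5,5): flips 2 -> legal
(6,3): no bracket -> illegal
(6,4): flips 3 -> legal
(6,5): flips 1 -> legal
W mobility = 11

Answer: B=6 W=11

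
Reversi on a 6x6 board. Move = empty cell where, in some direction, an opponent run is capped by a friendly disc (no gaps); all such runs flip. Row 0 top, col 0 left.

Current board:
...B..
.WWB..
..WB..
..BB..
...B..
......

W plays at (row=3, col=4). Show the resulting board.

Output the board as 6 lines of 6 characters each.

Answer: ...B..
.WWB..
..WW..
..BBW.
...B..
......

Derivation:
Place W at (3,4); scan 8 dirs for brackets.
Dir NW: opp run (2,3) capped by W -> flip
Dir N: first cell '.' (not opp) -> no flip
Dir NE: first cell '.' (not opp) -> no flip
Dir W: opp run (3,3) (3,2), next='.' -> no flip
Dir E: first cell '.' (not opp) -> no flip
Dir SW: opp run (4,3), next='.' -> no flip
Dir S: first cell '.' (not opp) -> no flip
Dir SE: first cell '.' (not opp) -> no flip
All flips: (2,3)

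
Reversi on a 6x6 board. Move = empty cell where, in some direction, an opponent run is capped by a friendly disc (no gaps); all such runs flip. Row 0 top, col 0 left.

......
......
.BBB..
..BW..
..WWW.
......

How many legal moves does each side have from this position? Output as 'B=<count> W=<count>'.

Answer: B=5 W=5

Derivation:
-- B to move --
(2,4): no bracket -> illegal
(3,1): no bracket -> illegal
(3,4): flips 1 -> legal
(3,5): no bracket -> illegal
(4,1): no bracket -> illegal
(4,5): no bracket -> illegal
(5,1): no bracket -> illegal
(5,2): flips 1 -> legal
(5,3): flips 2 -> legal
(5,4): flips 1 -> legal
(5,5): flips 2 -> legal
B mobility = 5
-- W to move --
(1,0): flips 2 -> legal
(1,1): flips 1 -> legal
(1,2): flips 2 -> legal
(1,3): flips 1 -> legal
(1,4): no bracket -> illegal
(2,0): no bracket -> illegal
(2,4): no bracket -> illegal
(3,0): no bracket -> illegal
(3,1): flips 1 -> legal
(3,4): no bracket -> illegal
(4,1): no bracket -> illegal
W mobility = 5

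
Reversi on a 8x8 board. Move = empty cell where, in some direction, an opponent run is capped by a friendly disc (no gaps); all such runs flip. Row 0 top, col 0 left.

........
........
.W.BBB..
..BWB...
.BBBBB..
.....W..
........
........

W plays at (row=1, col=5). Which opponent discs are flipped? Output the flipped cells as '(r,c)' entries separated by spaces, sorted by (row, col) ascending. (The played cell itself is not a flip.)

Answer: (2,4)

Derivation:
Dir NW: first cell '.' (not opp) -> no flip
Dir N: first cell '.' (not opp) -> no flip
Dir NE: first cell '.' (not opp) -> no flip
Dir W: first cell '.' (not opp) -> no flip
Dir E: first cell '.' (not opp) -> no flip
Dir SW: opp run (2,4) capped by W -> flip
Dir S: opp run (2,5), next='.' -> no flip
Dir SE: first cell '.' (not opp) -> no flip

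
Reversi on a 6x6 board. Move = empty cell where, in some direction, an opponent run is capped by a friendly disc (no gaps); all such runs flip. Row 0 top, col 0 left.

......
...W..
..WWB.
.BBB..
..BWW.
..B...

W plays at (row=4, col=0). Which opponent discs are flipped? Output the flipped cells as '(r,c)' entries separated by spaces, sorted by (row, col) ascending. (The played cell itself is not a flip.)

Answer: (3,1)

Derivation:
Dir NW: edge -> no flip
Dir N: first cell '.' (not opp) -> no flip
Dir NE: opp run (3,1) capped by W -> flip
Dir W: edge -> no flip
Dir E: first cell '.' (not opp) -> no flip
Dir SW: edge -> no flip
Dir S: first cell '.' (not opp) -> no flip
Dir SE: first cell '.' (not opp) -> no flip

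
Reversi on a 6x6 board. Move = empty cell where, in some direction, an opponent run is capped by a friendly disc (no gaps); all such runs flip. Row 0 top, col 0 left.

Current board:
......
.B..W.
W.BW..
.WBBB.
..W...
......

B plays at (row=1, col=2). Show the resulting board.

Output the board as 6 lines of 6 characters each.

Place B at (1,2); scan 8 dirs for brackets.
Dir NW: first cell '.' (not opp) -> no flip
Dir N: first cell '.' (not opp) -> no flip
Dir NE: first cell '.' (not opp) -> no flip
Dir W: first cell 'B' (not opp) -> no flip
Dir E: first cell '.' (not opp) -> no flip
Dir SW: first cell '.' (not opp) -> no flip
Dir S: first cell 'B' (not opp) -> no flip
Dir SE: opp run (2,3) capped by B -> flip
All flips: (2,3)

Answer: ......
.BB.W.
W.BB..
.WBBB.
..W...
......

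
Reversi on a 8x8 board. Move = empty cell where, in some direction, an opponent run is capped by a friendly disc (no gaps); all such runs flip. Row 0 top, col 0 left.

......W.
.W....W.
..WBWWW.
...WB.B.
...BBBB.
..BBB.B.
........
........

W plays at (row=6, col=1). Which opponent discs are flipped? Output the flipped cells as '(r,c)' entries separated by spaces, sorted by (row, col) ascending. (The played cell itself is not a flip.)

Dir NW: first cell '.' (not opp) -> no flip
Dir N: first cell '.' (not opp) -> no flip
Dir NE: opp run (5,2) (4,3) (3,4) capped by W -> flip
Dir W: first cell '.' (not opp) -> no flip
Dir E: first cell '.' (not opp) -> no flip
Dir SW: first cell '.' (not opp) -> no flip
Dir S: first cell '.' (not opp) -> no flip
Dir SE: first cell '.' (not opp) -> no flip

Answer: (3,4) (4,3) (5,2)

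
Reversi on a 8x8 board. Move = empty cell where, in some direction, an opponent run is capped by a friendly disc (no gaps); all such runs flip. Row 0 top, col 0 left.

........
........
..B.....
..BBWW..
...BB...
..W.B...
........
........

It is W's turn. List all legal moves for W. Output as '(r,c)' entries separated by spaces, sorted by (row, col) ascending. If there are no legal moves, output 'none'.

Answer: (3,1) (5,3) (6,4)

Derivation:
(1,1): no bracket -> illegal
(1,2): no bracket -> illegal
(1,3): no bracket -> illegal
(2,1): no bracket -> illegal
(2,3): no bracket -> illegal
(2,4): no bracket -> illegal
(3,1): flips 2 -> legal
(4,1): no bracket -> illegal
(4,2): no bracket -> illegal
(4,5): no bracket -> illegal
(5,3): flips 1 -> legal
(5,5): no bracket -> illegal
(6,3): no bracket -> illegal
(6,4): flips 2 -> legal
(6,5): no bracket -> illegal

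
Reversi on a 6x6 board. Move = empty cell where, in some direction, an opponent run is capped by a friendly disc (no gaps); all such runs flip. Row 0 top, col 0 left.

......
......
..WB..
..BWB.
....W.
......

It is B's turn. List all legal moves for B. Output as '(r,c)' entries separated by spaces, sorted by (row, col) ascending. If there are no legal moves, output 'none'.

Answer: (1,2) (2,1) (4,3) (5,4)

Derivation:
(1,1): no bracket -> illegal
(1,2): flips 1 -> legal
(1,3): no bracket -> illegal
(2,1): flips 1 -> legal
(2,4): no bracket -> illegal
(3,1): no bracket -> illegal
(3,5): no bracket -> illegal
(4,2): no bracket -> illegal
(4,3): flips 1 -> legal
(4,5): no bracket -> illegal
(5,3): no bracket -> illegal
(5,4): flips 1 -> legal
(5,5): no bracket -> illegal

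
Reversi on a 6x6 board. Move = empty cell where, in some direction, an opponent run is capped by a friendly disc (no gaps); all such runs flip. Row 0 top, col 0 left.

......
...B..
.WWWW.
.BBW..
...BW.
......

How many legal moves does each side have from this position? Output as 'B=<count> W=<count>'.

-- B to move --
(1,0): flips 1 -> legal
(1,1): flips 1 -> legal
(1,2): flips 1 -> legal
(1,4): flips 1 -> legal
(1,5): no bracket -> illegal
(2,0): no bracket -> illegal
(2,5): no bracket -> illegal
(3,0): no bracket -> illegal
(3,4): flips 1 -> legal
(3,5): flips 1 -> legal
(4,2): no bracket -> illegal
(4,5): flips 1 -> legal
(5,3): no bracket -> illegal
(5,4): no bracket -> illegal
(5,5): no bracket -> illegal
B mobility = 7
-- W to move --
(0,2): flips 1 -> legal
(0,3): flips 1 -> legal
(0,4): flips 1 -> legal
(1,2): no bracket -> illegal
(1,4): no bracket -> illegal
(2,0): no bracket -> illegal
(3,0): flips 2 -> legal
(3,4): no bracket -> illegal
(4,0): flips 1 -> legal
(4,1): flips 2 -> legal
(4,2): flips 2 -> legal
(5,2): no bracket -> illegal
(5,3): flips 1 -> legal
(5,4): flips 2 -> legal
W mobility = 9

Answer: B=7 W=9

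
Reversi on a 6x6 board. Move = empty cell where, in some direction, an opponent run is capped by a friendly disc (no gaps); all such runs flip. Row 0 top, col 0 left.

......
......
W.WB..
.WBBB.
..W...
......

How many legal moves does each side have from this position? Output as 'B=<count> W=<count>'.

-- B to move --
(1,0): no bracket -> illegal
(1,1): flips 1 -> legal
(1,2): flips 1 -> legal
(1,3): no bracket -> illegal
(2,1): flips 1 -> legal
(3,0): flips 1 -> legal
(4,0): no bracket -> illegal
(4,1): no bracket -> illegal
(4,3): no bracket -> illegal
(5,1): flips 1 -> legal
(5,2): flips 1 -> legal
(5,3): no bracket -> illegal
B mobility = 6
-- W to move --
(1,2): no bracket -> illegal
(1,3): no bracket -> illegal
(1,4): no bracket -> illegal
(2,1): no bracket -> illegal
(2,4): flips 2 -> legal
(2,5): no bracket -> illegal
(3,5): flips 3 -> legal
(4,1): no bracket -> illegal
(4,3): no bracket -> illegal
(4,4): flips 1 -> legal
(4,5): no bracket -> illegal
W mobility = 3

Answer: B=6 W=3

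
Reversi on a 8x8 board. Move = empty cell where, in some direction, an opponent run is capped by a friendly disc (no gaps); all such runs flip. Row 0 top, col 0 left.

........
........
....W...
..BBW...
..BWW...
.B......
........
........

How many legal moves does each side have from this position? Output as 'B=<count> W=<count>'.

Answer: B=6 W=6

Derivation:
-- B to move --
(1,3): no bracket -> illegal
(1,4): no bracket -> illegal
(1,5): flips 1 -> legal
(2,3): no bracket -> illegal
(2,5): no bracket -> illegal
(3,5): flips 1 -> legal
(4,5): flips 2 -> legal
(5,2): no bracket -> illegal
(5,3): flips 1 -> legal
(5,4): flips 1 -> legal
(5,5): flips 1 -> legal
B mobility = 6
-- W to move --
(2,1): flips 1 -> legal
(2,2): flips 1 -> legal
(2,3): flips 1 -> legal
(3,1): flips 2 -> legal
(4,0): no bracket -> illegal
(4,1): flips 1 -> legal
(5,0): no bracket -> illegal
(5,2): no bracket -> illegal
(5,3): no bracket -> illegal
(6,0): flips 3 -> legal
(6,1): no bracket -> illegal
(6,2): no bracket -> illegal
W mobility = 6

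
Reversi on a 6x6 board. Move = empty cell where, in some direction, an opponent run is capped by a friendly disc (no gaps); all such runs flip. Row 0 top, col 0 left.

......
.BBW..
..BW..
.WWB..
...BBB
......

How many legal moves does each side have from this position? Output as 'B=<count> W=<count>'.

Answer: B=9 W=7

Derivation:
-- B to move --
(0,2): no bracket -> illegal
(0,3): flips 2 -> legal
(0,4): flips 1 -> legal
(1,4): flips 1 -> legal
(2,0): no bracket -> illegal
(2,1): flips 1 -> legal
(2,4): flips 1 -> legal
(3,0): flips 2 -> legal
(3,4): flips 1 -> legal
(4,0): flips 1 -> legal
(4,1): no bracket -> illegal
(4,2): flips 1 -> legal
B mobility = 9
-- W to move --
(0,0): no bracket -> illegal
(0,1): flips 1 -> legal
(0,2): flips 2 -> legal
(0,3): no bracket -> illegal
(1,0): flips 2 -> legal
(2,0): no bracket -> illegal
(2,1): flips 1 -> legal
(2,4): no bracket -> illegal
(3,4): flips 1 -> legal
(3,5): no bracket -> illegal
(4,2): no bracket -> illegal
(5,2): no bracket -> illegal
(5,3): flips 2 -> legal
(5,4): flips 1 -> legal
(5,5): no bracket -> illegal
W mobility = 7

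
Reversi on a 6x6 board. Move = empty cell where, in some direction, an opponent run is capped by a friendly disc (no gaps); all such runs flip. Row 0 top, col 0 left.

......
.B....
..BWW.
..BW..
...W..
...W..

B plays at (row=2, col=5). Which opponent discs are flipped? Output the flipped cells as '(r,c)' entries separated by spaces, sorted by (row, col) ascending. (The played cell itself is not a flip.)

Answer: (2,3) (2,4)

Derivation:
Dir NW: first cell '.' (not opp) -> no flip
Dir N: first cell '.' (not opp) -> no flip
Dir NE: edge -> no flip
Dir W: opp run (2,4) (2,3) capped by B -> flip
Dir E: edge -> no flip
Dir SW: first cell '.' (not opp) -> no flip
Dir S: first cell '.' (not opp) -> no flip
Dir SE: edge -> no flip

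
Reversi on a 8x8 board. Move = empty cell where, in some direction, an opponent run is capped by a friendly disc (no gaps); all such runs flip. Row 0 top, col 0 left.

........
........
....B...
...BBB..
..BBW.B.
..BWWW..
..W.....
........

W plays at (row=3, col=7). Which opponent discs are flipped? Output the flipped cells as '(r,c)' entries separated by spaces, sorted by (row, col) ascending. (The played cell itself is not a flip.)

Dir NW: first cell '.' (not opp) -> no flip
Dir N: first cell '.' (not opp) -> no flip
Dir NE: edge -> no flip
Dir W: first cell '.' (not opp) -> no flip
Dir E: edge -> no flip
Dir SW: opp run (4,6) capped by W -> flip
Dir S: first cell '.' (not opp) -> no flip
Dir SE: edge -> no flip

Answer: (4,6)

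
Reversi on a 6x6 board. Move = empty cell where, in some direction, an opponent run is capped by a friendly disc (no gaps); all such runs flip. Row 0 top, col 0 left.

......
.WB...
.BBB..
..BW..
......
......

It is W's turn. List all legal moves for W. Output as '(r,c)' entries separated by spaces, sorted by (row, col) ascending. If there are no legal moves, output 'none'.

Answer: (1,3) (3,1)

Derivation:
(0,1): no bracket -> illegal
(0,2): no bracket -> illegal
(0,3): no bracket -> illegal
(1,0): no bracket -> illegal
(1,3): flips 2 -> legal
(1,4): no bracket -> illegal
(2,0): no bracket -> illegal
(2,4): no bracket -> illegal
(3,0): no bracket -> illegal
(3,1): flips 2 -> legal
(3,4): no bracket -> illegal
(4,1): no bracket -> illegal
(4,2): no bracket -> illegal
(4,3): no bracket -> illegal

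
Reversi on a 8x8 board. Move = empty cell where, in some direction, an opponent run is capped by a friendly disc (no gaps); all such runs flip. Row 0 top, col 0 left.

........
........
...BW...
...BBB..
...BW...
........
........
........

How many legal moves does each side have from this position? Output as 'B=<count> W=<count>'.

-- B to move --
(1,3): flips 1 -> legal
(1,4): flips 1 -> legal
(1,5): flips 1 -> legal
(2,5): flips 1 -> legal
(4,5): flips 1 -> legal
(5,3): flips 1 -> legal
(5,4): flips 1 -> legal
(5,5): flips 1 -> legal
B mobility = 8
-- W to move --
(1,2): no bracket -> illegal
(1,3): no bracket -> illegal
(1,4): no bracket -> illegal
(2,2): flips 2 -> legal
(2,5): no bracket -> illegal
(2,6): flips 1 -> legal
(3,2): no bracket -> illegal
(3,6): no bracket -> illegal
(4,2): flips 2 -> legal
(4,5): no bracket -> illegal
(4,6): flips 1 -> legal
(5,2): no bracket -> illegal
(5,3): no bracket -> illegal
(5,4): no bracket -> illegal
W mobility = 4

Answer: B=8 W=4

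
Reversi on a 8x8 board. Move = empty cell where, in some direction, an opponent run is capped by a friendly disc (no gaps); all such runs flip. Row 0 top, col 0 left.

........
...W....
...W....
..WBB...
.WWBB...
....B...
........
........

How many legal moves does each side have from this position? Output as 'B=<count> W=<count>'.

-- B to move --
(0,2): no bracket -> illegal
(0,3): flips 2 -> legal
(0,4): no bracket -> illegal
(1,2): flips 1 -> legal
(1,4): no bracket -> illegal
(2,1): flips 1 -> legal
(2,2): no bracket -> illegal
(2,4): no bracket -> illegal
(3,0): no bracket -> illegal
(3,1): flips 1 -> legal
(4,0): flips 2 -> legal
(5,0): no bracket -> illegal
(5,1): flips 1 -> legal
(5,2): no bracket -> illegal
(5,3): no bracket -> illegal
B mobility = 6
-- W to move --
(2,2): no bracket -> illegal
(2,4): flips 1 -> legal
(2,5): no bracket -> illegal
(3,5): flips 2 -> legal
(4,5): flips 3 -> legal
(5,2): no bracket -> illegal
(5,3): flips 2 -> legal
(5,5): no bracket -> illegal
(6,3): no bracket -> illegal
(6,4): no bracket -> illegal
(6,5): flips 2 -> legal
W mobility = 5

Answer: B=6 W=5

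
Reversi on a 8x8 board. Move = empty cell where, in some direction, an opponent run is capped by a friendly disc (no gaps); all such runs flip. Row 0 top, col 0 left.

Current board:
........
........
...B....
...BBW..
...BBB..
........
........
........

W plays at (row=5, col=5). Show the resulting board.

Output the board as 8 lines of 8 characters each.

Place W at (5,5); scan 8 dirs for brackets.
Dir NW: opp run (4,4) (3,3), next='.' -> no flip
Dir N: opp run (4,5) capped by W -> flip
Dir NE: first cell '.' (not opp) -> no flip
Dir W: first cell '.' (not opp) -> no flip
Dir E: first cell '.' (not opp) -> no flip
Dir SW: first cell '.' (not opp) -> no flip
Dir S: first cell '.' (not opp) -> no flip
Dir SE: first cell '.' (not opp) -> no flip
All flips: (4,5)

Answer: ........
........
...B....
...BBW..
...BBW..
.....W..
........
........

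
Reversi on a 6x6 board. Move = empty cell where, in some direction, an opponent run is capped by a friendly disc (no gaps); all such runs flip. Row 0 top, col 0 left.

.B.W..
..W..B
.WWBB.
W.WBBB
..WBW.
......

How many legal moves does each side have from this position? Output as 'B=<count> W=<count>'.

Answer: B=10 W=4

Derivation:
-- B to move --
(0,2): no bracket -> illegal
(0,4): no bracket -> illegal
(1,0): flips 2 -> legal
(1,1): flips 1 -> legal
(1,3): no bracket -> illegal
(1,4): no bracket -> illegal
(2,0): flips 2 -> legal
(3,1): flips 1 -> legal
(4,0): no bracket -> illegal
(4,1): flips 2 -> legal
(4,5): flips 1 -> legal
(5,1): flips 1 -> legal
(5,2): no bracket -> illegal
(5,3): flips 1 -> legal
(5,4): flips 1 -> legal
(5,5): flips 1 -> legal
B mobility = 10
-- W to move --
(0,0): no bracket -> illegal
(0,2): no bracket -> illegal
(0,4): no bracket -> illegal
(0,5): no bracket -> illegal
(1,0): no bracket -> illegal
(1,1): no bracket -> illegal
(1,3): no bracket -> illegal
(1,4): flips 3 -> legal
(2,5): flips 2 -> legal
(4,5): flips 2 -> legal
(5,2): no bracket -> illegal
(5,3): no bracket -> illegal
(5,4): flips 1 -> legal
W mobility = 4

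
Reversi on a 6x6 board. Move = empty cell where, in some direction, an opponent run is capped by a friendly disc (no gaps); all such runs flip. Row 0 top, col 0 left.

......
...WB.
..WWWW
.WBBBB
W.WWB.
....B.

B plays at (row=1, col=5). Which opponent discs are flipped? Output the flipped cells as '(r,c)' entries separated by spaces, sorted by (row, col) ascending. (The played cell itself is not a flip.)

Answer: (2,4) (2,5)

Derivation:
Dir NW: first cell '.' (not opp) -> no flip
Dir N: first cell '.' (not opp) -> no flip
Dir NE: edge -> no flip
Dir W: first cell 'B' (not opp) -> no flip
Dir E: edge -> no flip
Dir SW: opp run (2,4) capped by B -> flip
Dir S: opp run (2,5) capped by B -> flip
Dir SE: edge -> no flip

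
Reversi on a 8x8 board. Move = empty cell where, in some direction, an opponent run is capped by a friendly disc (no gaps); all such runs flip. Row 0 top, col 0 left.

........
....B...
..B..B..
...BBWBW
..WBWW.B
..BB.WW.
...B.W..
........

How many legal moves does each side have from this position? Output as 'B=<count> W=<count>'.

Answer: B=12 W=9

Derivation:
-- B to move --
(2,4): no bracket -> illegal
(2,6): flips 2 -> legal
(2,7): flips 1 -> legal
(3,1): flips 1 -> legal
(3,2): flips 1 -> legal
(4,1): flips 1 -> legal
(4,6): flips 2 -> legal
(5,1): flips 1 -> legal
(5,4): flips 2 -> legal
(5,7): no bracket -> illegal
(6,4): no bracket -> illegal
(6,6): flips 2 -> legal
(6,7): flips 2 -> legal
(7,4): flips 2 -> legal
(7,5): flips 4 -> legal
(7,6): no bracket -> illegal
B mobility = 12
-- W to move --
(0,3): no bracket -> illegal
(0,4): no bracket -> illegal
(0,5): no bracket -> illegal
(1,1): flips 2 -> legal
(1,2): no bracket -> illegal
(1,3): no bracket -> illegal
(1,5): flips 1 -> legal
(1,6): no bracket -> illegal
(2,1): no bracket -> illegal
(2,3): flips 1 -> legal
(2,4): flips 2 -> legal
(2,6): no bracket -> illegal
(2,7): flips 1 -> legal
(3,1): no bracket -> illegal
(3,2): flips 2 -> legal
(4,1): no bracket -> illegal
(4,6): no bracket -> illegal
(5,1): no bracket -> illegal
(5,4): no bracket -> illegal
(5,7): flips 1 -> legal
(6,1): no bracket -> illegal
(6,2): flips 2 -> legal
(6,4): flips 1 -> legal
(7,2): no bracket -> illegal
(7,3): no bracket -> illegal
(7,4): no bracket -> illegal
W mobility = 9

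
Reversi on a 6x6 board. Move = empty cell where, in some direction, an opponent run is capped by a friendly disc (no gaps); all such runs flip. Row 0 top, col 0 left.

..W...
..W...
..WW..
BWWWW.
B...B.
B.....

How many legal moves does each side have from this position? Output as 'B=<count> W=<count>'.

Answer: B=4 W=2

Derivation:
-- B to move --
(0,1): no bracket -> illegal
(0,3): no bracket -> illegal
(1,1): flips 2 -> legal
(1,3): flips 2 -> legal
(1,4): no bracket -> illegal
(2,0): no bracket -> illegal
(2,1): no bracket -> illegal
(2,4): flips 1 -> legal
(2,5): no bracket -> illegal
(3,5): flips 4 -> legal
(4,1): no bracket -> illegal
(4,2): no bracket -> illegal
(4,3): no bracket -> illegal
(4,5): no bracket -> illegal
B mobility = 4
-- W to move --
(2,0): no bracket -> illegal
(2,1): no bracket -> illegal
(3,5): no bracket -> illegal
(4,1): no bracket -> illegal
(4,3): no bracket -> illegal
(4,5): no bracket -> illegal
(5,1): no bracket -> illegal
(5,3): no bracket -> illegal
(5,4): flips 1 -> legal
(5,5): flips 1 -> legal
W mobility = 2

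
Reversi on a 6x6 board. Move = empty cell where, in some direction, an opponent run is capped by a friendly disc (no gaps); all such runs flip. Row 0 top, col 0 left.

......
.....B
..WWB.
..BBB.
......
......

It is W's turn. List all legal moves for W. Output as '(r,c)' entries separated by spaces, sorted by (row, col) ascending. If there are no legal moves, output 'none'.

Answer: (2,5) (4,1) (4,2) (4,3) (4,4) (4,5)

Derivation:
(0,4): no bracket -> illegal
(0,5): no bracket -> illegal
(1,3): no bracket -> illegal
(1,4): no bracket -> illegal
(2,1): no bracket -> illegal
(2,5): flips 1 -> legal
(3,1): no bracket -> illegal
(3,5): no bracket -> illegal
(4,1): flips 1 -> legal
(4,2): flips 1 -> legal
(4,3): flips 1 -> legal
(4,4): flips 1 -> legal
(4,5): flips 1 -> legal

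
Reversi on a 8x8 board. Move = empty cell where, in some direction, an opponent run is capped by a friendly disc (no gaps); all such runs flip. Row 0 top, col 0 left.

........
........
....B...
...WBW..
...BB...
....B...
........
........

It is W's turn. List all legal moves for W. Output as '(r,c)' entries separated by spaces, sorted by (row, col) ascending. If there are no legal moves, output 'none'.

(1,3): flips 1 -> legal
(1,4): no bracket -> illegal
(1,5): flips 1 -> legal
(2,3): no bracket -> illegal
(2,5): no bracket -> illegal
(3,2): no bracket -> illegal
(4,2): no bracket -> illegal
(4,5): no bracket -> illegal
(5,2): no bracket -> illegal
(5,3): flips 2 -> legal
(5,5): flips 1 -> legal
(6,3): no bracket -> illegal
(6,4): no bracket -> illegal
(6,5): no bracket -> illegal

Answer: (1,3) (1,5) (5,3) (5,5)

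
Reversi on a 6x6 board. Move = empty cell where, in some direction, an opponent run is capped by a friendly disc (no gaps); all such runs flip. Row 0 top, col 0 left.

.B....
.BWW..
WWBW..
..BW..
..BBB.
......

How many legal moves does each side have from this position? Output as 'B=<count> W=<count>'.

Answer: B=8 W=10

Derivation:
-- B to move --
(0,2): flips 1 -> legal
(0,3): flips 3 -> legal
(0,4): flips 1 -> legal
(1,0): flips 1 -> legal
(1,4): flips 3 -> legal
(2,4): flips 2 -> legal
(3,0): no bracket -> illegal
(3,1): flips 1 -> legal
(3,4): flips 3 -> legal
B mobility = 8
-- W to move --
(0,0): flips 2 -> legal
(0,2): flips 1 -> legal
(1,0): flips 1 -> legal
(3,1): flips 2 -> legal
(3,4): no bracket -> illegal
(3,5): no bracket -> illegal
(4,1): flips 1 -> legal
(4,5): no bracket -> illegal
(5,1): flips 1 -> legal
(5,2): flips 3 -> legal
(5,3): flips 1 -> legal
(5,4): flips 2 -> legal
(5,5): flips 1 -> legal
W mobility = 10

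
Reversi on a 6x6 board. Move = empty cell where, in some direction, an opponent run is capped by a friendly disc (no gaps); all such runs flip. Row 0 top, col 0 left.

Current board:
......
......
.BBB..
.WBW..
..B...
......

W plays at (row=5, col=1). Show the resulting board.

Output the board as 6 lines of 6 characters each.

Place W at (5,1); scan 8 dirs for brackets.
Dir NW: first cell '.' (not opp) -> no flip
Dir N: first cell '.' (not opp) -> no flip
Dir NE: opp run (4,2) capped by W -> flip
Dir W: first cell '.' (not opp) -> no flip
Dir E: first cell '.' (not opp) -> no flip
Dir SW: edge -> no flip
Dir S: edge -> no flip
Dir SE: edge -> no flip
All flips: (4,2)

Answer: ......
......
.BBB..
.WBW..
..W...
.W....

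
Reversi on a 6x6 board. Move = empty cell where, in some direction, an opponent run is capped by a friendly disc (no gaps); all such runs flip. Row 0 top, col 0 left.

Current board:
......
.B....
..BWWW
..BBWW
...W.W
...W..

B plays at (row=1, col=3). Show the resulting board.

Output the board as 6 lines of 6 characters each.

Place B at (1,3); scan 8 dirs for brackets.
Dir NW: first cell '.' (not opp) -> no flip
Dir N: first cell '.' (not opp) -> no flip
Dir NE: first cell '.' (not opp) -> no flip
Dir W: first cell '.' (not opp) -> no flip
Dir E: first cell '.' (not opp) -> no flip
Dir SW: first cell 'B' (not opp) -> no flip
Dir S: opp run (2,3) capped by B -> flip
Dir SE: opp run (2,4) (3,5), next=edge -> no flip
All flips: (2,3)

Answer: ......
.B.B..
..BBWW
..BBWW
...W.W
...W..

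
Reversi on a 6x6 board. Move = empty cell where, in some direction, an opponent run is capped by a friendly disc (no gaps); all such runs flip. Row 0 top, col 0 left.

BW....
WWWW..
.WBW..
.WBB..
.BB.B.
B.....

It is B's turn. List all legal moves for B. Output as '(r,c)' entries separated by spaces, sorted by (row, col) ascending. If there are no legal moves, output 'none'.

(0,2): flips 2 -> legal
(0,3): flips 2 -> legal
(0,4): flips 1 -> legal
(1,4): flips 1 -> legal
(2,0): flips 3 -> legal
(2,4): flips 1 -> legal
(3,0): flips 1 -> legal
(3,4): no bracket -> illegal
(4,0): flips 1 -> legal

Answer: (0,2) (0,3) (0,4) (1,4) (2,0) (2,4) (3,0) (4,0)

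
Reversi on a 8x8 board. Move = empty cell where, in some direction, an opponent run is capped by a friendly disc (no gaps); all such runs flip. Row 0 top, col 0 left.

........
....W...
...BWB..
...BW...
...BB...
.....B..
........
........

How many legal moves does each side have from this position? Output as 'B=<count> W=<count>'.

-- B to move --
(0,3): flips 1 -> legal
(0,4): flips 3 -> legal
(0,5): flips 1 -> legal
(1,3): no bracket -> illegal
(1,5): flips 1 -> legal
(3,5): flips 1 -> legal
(4,5): flips 1 -> legal
B mobility = 6
-- W to move --
(1,2): flips 1 -> legal
(1,3): no bracket -> illegal
(1,5): no bracket -> illegal
(1,6): flips 1 -> legal
(2,2): flips 1 -> legal
(2,6): flips 1 -> legal
(3,2): flips 2 -> legal
(3,5): no bracket -> illegal
(3,6): flips 1 -> legal
(4,2): flips 1 -> legal
(4,5): no bracket -> illegal
(4,6): no bracket -> illegal
(5,2): flips 1 -> legal
(5,3): no bracket -> illegal
(5,4): flips 1 -> legal
(5,6): no bracket -> illegal
(6,4): no bracket -> illegal
(6,5): no bracket -> illegal
(6,6): no bracket -> illegal
W mobility = 9

Answer: B=6 W=9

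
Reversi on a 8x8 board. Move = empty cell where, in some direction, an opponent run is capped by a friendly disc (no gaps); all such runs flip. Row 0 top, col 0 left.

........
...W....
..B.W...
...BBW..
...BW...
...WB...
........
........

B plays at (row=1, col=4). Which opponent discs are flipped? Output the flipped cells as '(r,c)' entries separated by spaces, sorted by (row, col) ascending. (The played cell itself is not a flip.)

Dir NW: first cell '.' (not opp) -> no flip
Dir N: first cell '.' (not opp) -> no flip
Dir NE: first cell '.' (not opp) -> no flip
Dir W: opp run (1,3), next='.' -> no flip
Dir E: first cell '.' (not opp) -> no flip
Dir SW: first cell '.' (not opp) -> no flip
Dir S: opp run (2,4) capped by B -> flip
Dir SE: first cell '.' (not opp) -> no flip

Answer: (2,4)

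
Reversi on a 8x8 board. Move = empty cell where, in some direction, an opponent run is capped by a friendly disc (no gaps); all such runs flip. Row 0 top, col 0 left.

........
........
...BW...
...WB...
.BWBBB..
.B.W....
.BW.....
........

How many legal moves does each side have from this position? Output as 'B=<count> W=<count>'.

Answer: B=8 W=8

Derivation:
-- B to move --
(1,3): no bracket -> illegal
(1,4): flips 1 -> legal
(1,5): flips 3 -> legal
(2,2): flips 1 -> legal
(2,5): flips 1 -> legal
(3,1): no bracket -> illegal
(3,2): flips 1 -> legal
(3,5): no bracket -> illegal
(5,2): no bracket -> illegal
(5,4): no bracket -> illegal
(6,3): flips 2 -> legal
(6,4): no bracket -> illegal
(7,1): flips 2 -> legal
(7,2): no bracket -> illegal
(7,3): flips 1 -> legal
B mobility = 8
-- W to move --
(1,2): no bracket -> illegal
(1,3): flips 1 -> legal
(1,4): no bracket -> illegal
(2,2): flips 1 -> legal
(2,5): no bracket -> illegal
(3,0): no bracket -> illegal
(3,1): no bracket -> illegal
(3,2): no bracket -> illegal
(3,5): flips 2 -> legal
(3,6): no bracket -> illegal
(4,0): flips 2 -> legal
(4,6): flips 3 -> legal
(5,0): no bracket -> illegal
(5,2): no bracket -> illegal
(5,4): flips 2 -> legal
(5,5): flips 1 -> legal
(5,6): no bracket -> illegal
(6,0): flips 2 -> legal
(7,0): no bracket -> illegal
(7,1): no bracket -> illegal
(7,2): no bracket -> illegal
W mobility = 8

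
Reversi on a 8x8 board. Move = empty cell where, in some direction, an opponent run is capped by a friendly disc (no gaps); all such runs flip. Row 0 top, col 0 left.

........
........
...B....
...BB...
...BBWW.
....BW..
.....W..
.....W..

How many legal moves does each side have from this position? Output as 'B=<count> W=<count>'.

Answer: B=5 W=6

Derivation:
-- B to move --
(3,5): no bracket -> illegal
(3,6): flips 1 -> legal
(3,7): no bracket -> illegal
(4,7): flips 2 -> legal
(5,6): flips 2 -> legal
(5,7): no bracket -> illegal
(6,4): no bracket -> illegal
(6,6): flips 1 -> legal
(7,4): no bracket -> illegal
(7,6): flips 1 -> legal
B mobility = 5
-- W to move --
(1,2): flips 2 -> legal
(1,3): no bracket -> illegal
(1,4): no bracket -> illegal
(2,2): flips 2 -> legal
(2,4): no bracket -> illegal
(2,5): no bracket -> illegal
(3,2): flips 2 -> legal
(3,5): no bracket -> illegal
(4,2): flips 2 -> legal
(5,2): no bracket -> illegal
(5,3): flips 1 -> legal
(6,3): flips 1 -> legal
(6,4): no bracket -> illegal
W mobility = 6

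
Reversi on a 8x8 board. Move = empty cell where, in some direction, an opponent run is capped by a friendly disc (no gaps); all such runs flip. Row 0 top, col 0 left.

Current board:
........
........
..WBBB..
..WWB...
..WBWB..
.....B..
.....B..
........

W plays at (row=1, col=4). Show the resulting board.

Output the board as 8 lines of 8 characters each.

Place W at (1,4); scan 8 dirs for brackets.
Dir NW: first cell '.' (not opp) -> no flip
Dir N: first cell '.' (not opp) -> no flip
Dir NE: first cell '.' (not opp) -> no flip
Dir W: first cell '.' (not opp) -> no flip
Dir E: first cell '.' (not opp) -> no flip
Dir SW: opp run (2,3) capped by W -> flip
Dir S: opp run (2,4) (3,4) capped by W -> flip
Dir SE: opp run (2,5), next='.' -> no flip
All flips: (2,3) (2,4) (3,4)

Answer: ........
....W...
..WWWB..
..WWW...
..WBWB..
.....B..
.....B..
........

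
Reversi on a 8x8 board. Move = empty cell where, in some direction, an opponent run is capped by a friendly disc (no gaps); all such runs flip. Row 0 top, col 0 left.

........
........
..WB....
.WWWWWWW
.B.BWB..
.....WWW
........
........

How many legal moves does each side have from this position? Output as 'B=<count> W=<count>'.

-- B to move --
(1,1): no bracket -> illegal
(1,2): no bracket -> illegal
(1,3): no bracket -> illegal
(2,0): no bracket -> illegal
(2,1): flips 3 -> legal
(2,4): no bracket -> illegal
(2,5): flips 2 -> legal
(2,6): no bracket -> illegal
(2,7): flips 1 -> legal
(3,0): no bracket -> illegal
(4,0): no bracket -> illegal
(4,2): no bracket -> illegal
(4,6): no bracket -> illegal
(4,7): no bracket -> illegal
(5,3): no bracket -> illegal
(5,4): no bracket -> illegal
(6,4): no bracket -> illegal
(6,5): flips 1 -> legal
(6,6): no bracket -> illegal
(6,7): flips 1 -> legal
B mobility = 5
-- W to move --
(1,2): flips 1 -> legal
(1,3): flips 1 -> legal
(1,4): flips 1 -> legal
(2,4): flips 1 -> legal
(3,0): no bracket -> illegal
(4,0): no bracket -> illegal
(4,2): flips 1 -> legal
(4,6): flips 1 -> legal
(5,0): flips 1 -> legal
(5,1): flips 1 -> legal
(5,2): flips 1 -> legal
(5,3): flips 1 -> legal
(5,4): flips 2 -> legal
W mobility = 11

Answer: B=5 W=11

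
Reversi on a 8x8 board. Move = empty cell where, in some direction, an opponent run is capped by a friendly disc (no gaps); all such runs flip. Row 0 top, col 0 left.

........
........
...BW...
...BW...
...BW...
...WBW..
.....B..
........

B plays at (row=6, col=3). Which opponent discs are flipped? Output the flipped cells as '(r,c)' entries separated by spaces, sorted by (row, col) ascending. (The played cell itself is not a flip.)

Answer: (5,3)

Derivation:
Dir NW: first cell '.' (not opp) -> no flip
Dir N: opp run (5,3) capped by B -> flip
Dir NE: first cell 'B' (not opp) -> no flip
Dir W: first cell '.' (not opp) -> no flip
Dir E: first cell '.' (not opp) -> no flip
Dir SW: first cell '.' (not opp) -> no flip
Dir S: first cell '.' (not opp) -> no flip
Dir SE: first cell '.' (not opp) -> no flip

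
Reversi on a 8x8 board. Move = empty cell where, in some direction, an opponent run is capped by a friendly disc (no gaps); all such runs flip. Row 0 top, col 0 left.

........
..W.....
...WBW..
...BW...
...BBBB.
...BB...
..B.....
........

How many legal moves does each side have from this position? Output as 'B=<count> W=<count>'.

Answer: B=6 W=6

Derivation:
-- B to move --
(0,1): flips 3 -> legal
(0,2): no bracket -> illegal
(0,3): no bracket -> illegal
(1,1): no bracket -> illegal
(1,3): flips 1 -> legal
(1,4): no bracket -> illegal
(1,5): no bracket -> illegal
(1,6): flips 2 -> legal
(2,1): no bracket -> illegal
(2,2): flips 1 -> legal
(2,6): flips 1 -> legal
(3,2): no bracket -> illegal
(3,5): flips 1 -> legal
(3,6): no bracket -> illegal
B mobility = 6
-- W to move --
(1,3): no bracket -> illegal
(1,4): flips 1 -> legal
(1,5): no bracket -> illegal
(2,2): no bracket -> illegal
(3,2): flips 1 -> legal
(3,5): no bracket -> illegal
(3,6): no bracket -> illegal
(3,7): no bracket -> illegal
(4,2): no bracket -> illegal
(4,7): no bracket -> illegal
(5,1): no bracket -> illegal
(5,2): flips 1 -> legal
(5,5): no bracket -> illegal
(5,6): flips 1 -> legal
(5,7): no bracket -> illegal
(6,1): no bracket -> illegal
(6,3): flips 3 -> legal
(6,4): flips 2 -> legal
(6,5): no bracket -> illegal
(7,1): no bracket -> illegal
(7,2): no bracket -> illegal
(7,3): no bracket -> illegal
W mobility = 6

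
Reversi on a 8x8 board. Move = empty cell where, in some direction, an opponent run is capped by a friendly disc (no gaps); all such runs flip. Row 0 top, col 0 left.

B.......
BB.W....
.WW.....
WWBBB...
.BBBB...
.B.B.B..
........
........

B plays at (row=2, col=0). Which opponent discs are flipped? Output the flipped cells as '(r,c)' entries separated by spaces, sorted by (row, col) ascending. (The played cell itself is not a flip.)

Dir NW: edge -> no flip
Dir N: first cell 'B' (not opp) -> no flip
Dir NE: first cell 'B' (not opp) -> no flip
Dir W: edge -> no flip
Dir E: opp run (2,1) (2,2), next='.' -> no flip
Dir SW: edge -> no flip
Dir S: opp run (3,0), next='.' -> no flip
Dir SE: opp run (3,1) capped by B -> flip

Answer: (3,1)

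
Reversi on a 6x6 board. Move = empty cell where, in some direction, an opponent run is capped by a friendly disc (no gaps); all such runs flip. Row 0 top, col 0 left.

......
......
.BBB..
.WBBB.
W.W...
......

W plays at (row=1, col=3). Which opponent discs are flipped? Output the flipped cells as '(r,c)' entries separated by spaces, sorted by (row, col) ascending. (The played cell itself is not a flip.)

Dir NW: first cell '.' (not opp) -> no flip
Dir N: first cell '.' (not opp) -> no flip
Dir NE: first cell '.' (not opp) -> no flip
Dir W: first cell '.' (not opp) -> no flip
Dir E: first cell '.' (not opp) -> no flip
Dir SW: opp run (2,2) capped by W -> flip
Dir S: opp run (2,3) (3,3), next='.' -> no flip
Dir SE: first cell '.' (not opp) -> no flip

Answer: (2,2)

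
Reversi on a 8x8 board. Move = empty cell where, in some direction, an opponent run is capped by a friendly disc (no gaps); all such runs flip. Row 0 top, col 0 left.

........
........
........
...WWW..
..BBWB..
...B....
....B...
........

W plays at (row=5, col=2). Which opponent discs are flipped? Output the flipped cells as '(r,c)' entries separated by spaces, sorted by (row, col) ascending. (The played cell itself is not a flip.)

Dir NW: first cell '.' (not opp) -> no flip
Dir N: opp run (4,2), next='.' -> no flip
Dir NE: opp run (4,3) capped by W -> flip
Dir W: first cell '.' (not opp) -> no flip
Dir E: opp run (5,3), next='.' -> no flip
Dir SW: first cell '.' (not opp) -> no flip
Dir S: first cell '.' (not opp) -> no flip
Dir SE: first cell '.' (not opp) -> no flip

Answer: (4,3)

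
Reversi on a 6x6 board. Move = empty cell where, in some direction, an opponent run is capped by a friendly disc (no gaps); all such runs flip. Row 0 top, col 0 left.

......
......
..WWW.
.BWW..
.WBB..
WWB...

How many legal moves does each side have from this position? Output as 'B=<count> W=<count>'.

Answer: B=7 W=6

Derivation:
-- B to move --
(1,1): no bracket -> illegal
(1,2): flips 2 -> legal
(1,3): flips 3 -> legal
(1,4): no bracket -> illegal
(1,5): flips 2 -> legal
(2,1): flips 1 -> legal
(2,5): no bracket -> illegal
(3,0): flips 1 -> legal
(3,4): flips 2 -> legal
(3,5): no bracket -> illegal
(4,0): flips 1 -> legal
(4,4): no bracket -> illegal
B mobility = 7
-- W to move --
(2,0): no bracket -> illegal
(2,1): flips 1 -> legal
(3,0): flips 1 -> legal
(3,4): no bracket -> illegal
(4,0): flips 1 -> legal
(4,4): flips 2 -> legal
(5,3): flips 2 -> legal
(5,4): flips 1 -> legal
W mobility = 6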